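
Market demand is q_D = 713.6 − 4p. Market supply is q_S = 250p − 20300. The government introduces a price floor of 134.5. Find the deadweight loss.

5445.88

In inverse form: demand p = 178.4 − 0.25q, supply p = 81.2 + 0.004q.
Competitive equilibrium: 178.4 − 0.25q = 81.2 + 0.004q → q* = 382.6772, p* = 82.7307.
At the floor p = 134.5, quantity demanded = (178.4 − 134.5)/0.25 = 175.6.
Sellers' marginal cost at q' = 175.6: 81.2 + 0.004·175.6 = 81.9024.
Δq = 382.6772 − 175.6 = 207.0772; wedge = 134.5 − 81.9024 = 52.5976.
Welfare loss = ½ × 207.0772 × 52.5976 = 5445.88.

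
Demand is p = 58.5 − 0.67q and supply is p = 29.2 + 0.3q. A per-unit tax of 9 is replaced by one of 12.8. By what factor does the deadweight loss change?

2.023

Competitive equilibrium: 58.5 − 0.67q = 29.2 + 0.3q → q* = 30.2062, p* = 38.2619.
For a per-unit tax t: Δq = t/0.97, so DWL = ½·t·(t/0.97) = t²/1.94.
At t = 9: DWL = 41.753. At t = 12.8: DWL = 84.454.
Ratio = (12.8/9)² = 2.023.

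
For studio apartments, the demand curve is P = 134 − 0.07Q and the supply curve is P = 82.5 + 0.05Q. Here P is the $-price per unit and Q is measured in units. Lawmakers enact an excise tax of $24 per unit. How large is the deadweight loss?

Competitive equilibrium: 134 − 0.07Q = 82.5 + 0.05Q → Q* = 429.1667, P* = 103.9583.
With the tax, the buyer price exceeds the seller price by 24: (134 − 0.07Q) − (82.5 + 0.05Q) = 24 → Q' = 229.1667.
ΔQ = 429.1667 − 229.1667 = 200; the wedge equals the tax, 24.
DWL = ½ × 200 × 24 = $2400.

$2400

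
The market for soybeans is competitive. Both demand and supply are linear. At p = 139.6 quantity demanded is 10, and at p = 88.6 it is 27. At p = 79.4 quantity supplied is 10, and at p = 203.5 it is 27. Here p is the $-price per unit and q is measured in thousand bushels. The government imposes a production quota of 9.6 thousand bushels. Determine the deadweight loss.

$200.83 thousand

Demand slope = (88.6 − 139.6)/(27 − 10) = −3, so p = 169.6 − 3q.
Supply slope = (203.5 − 79.4)/(27 − 10) = 7.3, so p = 6.4 + 7.3q.
Competitive equilibrium: 169.6 − 3q = 6.4 + 7.3q → q* = 15.8447, p* = 122.066.
At q = 9.6: demand price = 169.6 − 3·9.6 = 140.8; supply price = 6.4 + 7.3·9.6 = 76.48.
Δq = 15.8447 − 9.6 = 6.2447; wedge = 140.8 − 76.48 = 64.32.
DWL = ½ × 6.2447 × 64.32 = $200.83 thousand.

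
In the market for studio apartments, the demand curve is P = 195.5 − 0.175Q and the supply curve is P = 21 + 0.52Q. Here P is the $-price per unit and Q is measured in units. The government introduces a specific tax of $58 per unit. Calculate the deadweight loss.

Competitive equilibrium: 195.5 − 0.175Q = 21 + 0.52Q → Q* = 251.0791, P* = 151.5612.
With the tax, the buyer price exceeds the seller price by 58: (195.5 − 0.175Q) − (21 + 0.52Q) = 58 → Q' = 167.6259.
ΔQ = 251.0791 − 167.6259 = 83.4532; the wedge equals the tax, 58.
Deadweight loss = ½ × 83.4532 × 58 = $2420.14.

$2420.14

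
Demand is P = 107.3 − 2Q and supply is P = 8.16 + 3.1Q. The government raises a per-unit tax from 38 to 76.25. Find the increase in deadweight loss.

428.44

Competitive equilibrium: 107.3 − 2Q = 8.16 + 3.1Q → Q* = 19.4392, P* = 68.4216.
For a per-unit tax t: ΔQ = t/5.1, so DWL = ½·t·(t/5.1) = t²/10.2.
At t = 38: DWL = 141.569. At t = 76.25: DWL = 570.006.
Increase = 570.006 − 141.569 = 428.44.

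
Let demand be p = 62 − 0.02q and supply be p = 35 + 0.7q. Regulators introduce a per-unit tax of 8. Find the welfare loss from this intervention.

44.44

Competitive equilibrium: 62 − 0.02q = 35 + 0.7q → q* = 37.5, p* = 61.25.
With the tax, the buyer price exceeds the seller price by 8: (62 − 0.02q) − (35 + 0.7q) = 8 → q' = 26.3889.
Δq = 37.5 − 26.3889 = 11.1111; the wedge equals the tax, 8.
Deadweight loss = ½ × 11.1111 × 8 = 44.44.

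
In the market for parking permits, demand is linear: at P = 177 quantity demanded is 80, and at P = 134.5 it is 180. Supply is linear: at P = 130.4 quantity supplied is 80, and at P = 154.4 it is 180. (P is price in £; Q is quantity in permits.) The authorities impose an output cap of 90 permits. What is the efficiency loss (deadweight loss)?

£1200

Demand slope = (134.5 − 177)/(180 − 80) = −0.425, so P = 211 − 0.425Q.
Supply slope = (154.4 − 130.4)/(180 − 80) = 0.24, so P = 111.2 + 0.24Q.
Competitive equilibrium: 211 − 0.425Q = 111.2 + 0.24Q → Q* = 150.0752, P* = 147.218.
At Q = 90: demand price = 211 − 0.425·90 = 172.75; supply price = 111.2 + 0.24·90 = 132.8.
ΔQ = 150.0752 − 90 = 60.0752; wedge = 172.75 − 132.8 = 39.95.
Deadweight loss = ½ × 60.0752 × 39.95 = £1200.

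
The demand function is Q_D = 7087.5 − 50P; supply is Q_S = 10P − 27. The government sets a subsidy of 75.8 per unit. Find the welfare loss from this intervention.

In inverse form: demand P = 141.75 − 0.02Q, supply P = 2.7 + 0.1Q.
Competitive equilibrium: 141.75 − 0.02Q = 2.7 + 0.1Q → Q* = 1158.75, P* = 118.575.
The subsidy lowers effective supply by 75.8: P = 0.1Q − 73.1.
New quantity: 141.75 − 0.02Q = 0.1Q − 73.1 → Q' = 1790.4167.
Overproduction ΔQ = 1790.4167 − 1158.75 = 631.6667; wedge = subsidy = 75.8.
Welfare loss = ½ × 631.6667 × 75.8 = 23940.17.

23940.17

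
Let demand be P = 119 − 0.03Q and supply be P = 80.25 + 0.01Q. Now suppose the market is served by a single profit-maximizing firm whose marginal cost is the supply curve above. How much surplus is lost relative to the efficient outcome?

3447.46

Competitive equilibrium: 119 − 0.03Q = 80.25 + 0.01Q → Q* = 968.75, P* = 89.9375.
Marginal revenue: MR = 119 − 0.06Q. Set MR = MC: 119 − 0.06Q = 80.25 + 0.01Q → Q_m = 553.571429.
Price P_m = 119 − 0.03·553.571429 = 102.392857; MC(Q_m) = 80.25 + 0.01·553.571429 = 85.785714.
Competitive Q* = 968.75, so ΔQ = 415.178571; wedge = 102.392857 − 85.785714 = 16.607143.
DWL = ½ × 415.178571 × 16.607143 = 3447.46.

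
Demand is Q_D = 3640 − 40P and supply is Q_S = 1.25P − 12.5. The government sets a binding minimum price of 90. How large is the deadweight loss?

In inverse form: demand P = 91 − 0.025Q, supply P = 10 + 0.8Q.
Competitive equilibrium: 91 − 0.025Q = 10 + 0.8Q → Q* = 98.1818, P* = 88.5455.
At the floor P = 90, quantity demanded = (91 − 90)/0.025 = 40.
Sellers' marginal cost at Q' = 40: 10 + 0.8·40 = 42.
ΔQ = 98.1818 − 40 = 58.1818; wedge = 90 − 42 = 48.
Welfare loss = ½ × 58.1818 × 48 = 1396.36.

1396.36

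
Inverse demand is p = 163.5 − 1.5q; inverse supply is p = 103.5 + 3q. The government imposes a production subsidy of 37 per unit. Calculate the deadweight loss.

152.11

Competitive equilibrium: 163.5 − 1.5q = 103.5 + 3q → q* = 13.3333, p* = 143.5.
The subsidy lowers effective supply by 37: p = 66.5 + 3q.
New quantity: 163.5 − 1.5q = 66.5 + 3q → q' = 21.5556.
Overproduction Δq = 21.5556 − 13.3333 = 8.2223; wedge = subsidy = 37.
Deadweight loss = ½ × 8.2223 × 37 = 152.11.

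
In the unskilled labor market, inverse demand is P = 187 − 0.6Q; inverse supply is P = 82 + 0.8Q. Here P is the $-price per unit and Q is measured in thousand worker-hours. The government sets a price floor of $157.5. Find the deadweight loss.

$467.15 thousand

Competitive equilibrium: 187 − 0.6Q = 82 + 0.8Q → Q* = 75, P* = 142.
At the floor P = 157.5, quantity demanded = (187 − 157.5)/0.6 = 49.1667.
Sellers' marginal cost at Q' = 49.1667: 82 + 0.8·49.1667 = 121.3334.
ΔQ = 75 − 49.1667 = 25.8333; wedge = 157.5 − 121.3334 = 36.1666.
The triangle = ½ × 25.8333 × 36.1666 = $467.15 thousand.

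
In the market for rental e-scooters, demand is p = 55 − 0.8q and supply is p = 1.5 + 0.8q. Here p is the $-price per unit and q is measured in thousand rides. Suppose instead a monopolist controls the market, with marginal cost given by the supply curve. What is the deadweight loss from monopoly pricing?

$99.38 thousand

Competitive equilibrium: 55 − 0.8q = 1.5 + 0.8q → q* = 33.4375, p* = 28.25.
Marginal revenue: MR = 55 − 1.6q. Set MR = MC: 55 − 1.6q = 1.5 + 0.8q → q_m = 22.2917.
Price p_m = 55 − 0.8·22.2917 = 37.1666; MC(q_m) = 1.5 + 0.8·22.2917 = 19.3334.
Competitive q* = 33.4375, so Δq = 11.1458; wedge = 37.1666 − 19.3334 = 17.8332.
DWL = ½ × 11.1458 × 17.8332 = $99.38 thousand.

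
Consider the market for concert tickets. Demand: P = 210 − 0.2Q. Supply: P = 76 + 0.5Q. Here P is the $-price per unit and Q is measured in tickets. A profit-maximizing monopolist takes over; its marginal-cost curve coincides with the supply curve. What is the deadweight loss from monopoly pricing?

$633.37

Competitive equilibrium: 210 − 0.2Q = 76 + 0.5Q → Q* = 191.4286, P* = 171.7143.
Marginal revenue: MR = 210 − 0.4Q. Set MR = MC: 210 − 0.4Q = 76 + 0.5Q → Q_m = 148.8889.
Price P_m = 210 − 0.2·148.8889 = 180.2222; MC(Q_m) = 76 + 0.5·148.8889 = 150.4445.
Competitive Q* = 191.4286, so ΔQ = 42.5397; wedge = 180.2222 − 150.4445 = 29.7777.
The triangle = ½ × 42.5397 × 29.7777 = $633.37.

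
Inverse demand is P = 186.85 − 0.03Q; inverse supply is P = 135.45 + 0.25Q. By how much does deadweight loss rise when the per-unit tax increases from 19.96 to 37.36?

Competitive equilibrium: 186.85 − 0.03Q = 135.45 + 0.25Q → Q* = 183.5714, P* = 181.3429.
For a per-unit tax t: ΔQ = t/0.28, so DWL = ½·t·(t/0.28) = t²/0.56.
At t = 19.96: DWL = 711.4314. At t = 37.36: DWL = 2492.4457.
Increase = 2492.4457 − 711.4314 = 1781.01.

1781.01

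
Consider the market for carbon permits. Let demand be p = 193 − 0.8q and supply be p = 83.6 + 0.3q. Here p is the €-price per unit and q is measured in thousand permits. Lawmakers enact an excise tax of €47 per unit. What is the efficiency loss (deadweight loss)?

€1004.09 thousand

Competitive equilibrium: 193 − 0.8q = 83.6 + 0.3q → q* = 99.4545, p* = 113.4364.
With the tax, the buyer price exceeds the seller price by 47: (193 − 0.8q) − (83.6 + 0.3q) = 47 → q' = 56.7273.
Δq = 99.4545 − 56.7273 = 42.7272; the wedge equals the tax, 47.
The triangle = ½ × 42.7272 × 47 = €1004.09 thousand.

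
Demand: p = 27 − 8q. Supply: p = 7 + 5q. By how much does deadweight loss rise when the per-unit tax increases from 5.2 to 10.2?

Competitive equilibrium: 27 − 8q = 7 + 5q → q* = 1.5385, p* = 14.6923.
For a per-unit tax t: Δq = t/13, so DWL = ½·t·(t/13) = t²/26.
At t = 5.2: DWL = 1.04. At t = 10.2: DWL = 4.002.
Increase = 4.002 − 1.04 = 2.96.

2.96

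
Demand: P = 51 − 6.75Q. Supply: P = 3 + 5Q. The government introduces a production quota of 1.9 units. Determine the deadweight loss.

28.05

Competitive equilibrium: 51 − 6.75Q = 3 + 5Q → Q* = 4.0851, P* = 23.4255.
At Q = 1.9: demand price = 51 − 6.75·1.9 = 38.175; supply price = 3 + 5·1.9 = 12.5.
ΔQ = 4.0851 − 1.9 = 2.1851; wedge = 38.175 − 12.5 = 25.675.
The triangle = ½ × 2.1851 × 25.675 = 28.05.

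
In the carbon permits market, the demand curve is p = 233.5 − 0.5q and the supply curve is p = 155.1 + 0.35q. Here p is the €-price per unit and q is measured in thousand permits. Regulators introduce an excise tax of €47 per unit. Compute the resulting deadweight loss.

€1299.41 thousand

Competitive equilibrium: 233.5 − 0.5q = 155.1 + 0.35q → q* = 92.2353, p* = 187.3824.
With the tax, the buyer price exceeds the seller price by 47: (233.5 − 0.5q) − (155.1 + 0.35q) = 47 → q' = 36.9412.
Δq = 92.2353 − 36.9412 = 55.2941; the wedge equals the tax, 47.
Welfare loss = ½ × 55.2941 × 47 = €1299.41 thousand.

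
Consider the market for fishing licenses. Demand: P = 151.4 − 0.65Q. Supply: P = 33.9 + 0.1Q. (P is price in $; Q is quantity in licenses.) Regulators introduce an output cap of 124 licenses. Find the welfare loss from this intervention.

$400.17

Competitive equilibrium: 151.4 − 0.65Q = 33.9 + 0.1Q → Q* = 156.6667, P* = 49.5667.
At Q = 124: demand price = 151.4 − 0.65·124 = 70.8; supply price = 33.9 + 0.1·124 = 46.3.
ΔQ = 156.6667 − 124 = 32.6667; wedge = 70.8 − 46.3 = 24.5.
DWL = ½ × 32.6667 × 24.5 = $400.17.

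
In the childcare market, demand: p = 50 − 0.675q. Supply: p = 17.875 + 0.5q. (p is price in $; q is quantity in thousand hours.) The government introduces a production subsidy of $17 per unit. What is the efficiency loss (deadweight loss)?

$122.98 thousand

Competitive equilibrium: 50 − 0.675q = 17.875 + 0.5q → q* = 27.3404, p* = 31.5452.
The subsidy lowers effective supply by 17: p = 0.875 + 0.5q.
New quantity: 50 − 0.675q = 0.875 + 0.5q → q' = 41.8085.
Overproduction Δq = 41.8085 − 27.3404 = 14.4681; wedge = subsidy = 17.
The triangle = ½ × 14.4681 × 17 = $122.98 thousand.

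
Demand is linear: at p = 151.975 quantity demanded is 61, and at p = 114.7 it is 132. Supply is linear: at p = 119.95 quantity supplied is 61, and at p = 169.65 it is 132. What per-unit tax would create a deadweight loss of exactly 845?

45.5

Demand slope = (114.7 − 151.975)/(132 − 61) = −0.525, so p = 184 − 0.525q.
Supply slope = (169.65 − 119.95)/(132 − 61) = 0.7, so p = 77.25 + 0.7q.
Competitive equilibrium: 184 − 0.525q = 77.25 + 0.7q → q* = 87.1429, p* = 138.25.
A tax t gives Δq = t/1.225 and wedge t, so DWL = t²/2.45.
t²/2.45 = 845 → t² = 2070.25 → t = 45.5.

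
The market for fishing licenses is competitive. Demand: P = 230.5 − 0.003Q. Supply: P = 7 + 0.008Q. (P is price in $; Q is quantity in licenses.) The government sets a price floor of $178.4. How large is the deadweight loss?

Competitive equilibrium: 230.5 − 0.003Q = 7 + 0.008Q → Q* = 20318.18182, P* = 169.54545.
At the floor P = 178.4, quantity demanded = (230.5 − 178.4)/0.003 = 17366.66667.
Sellers' marginal cost at Q' = 17366.66667: 7 + 0.008·17366.66667 = 145.93333.
ΔQ = 20318.18182 − 17366.66667 = 2951.51515; wedge = 178.4 − 145.93333 = 32.46667.
DWL = ½ × 2951.51515 × 32.46667 = $47912.93.

$47912.93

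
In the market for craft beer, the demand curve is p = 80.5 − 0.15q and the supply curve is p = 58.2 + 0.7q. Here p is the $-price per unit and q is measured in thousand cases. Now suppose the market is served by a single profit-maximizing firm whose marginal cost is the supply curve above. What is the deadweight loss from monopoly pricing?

Competitive equilibrium: 80.5 − 0.15q = 58.2 + 0.7q → q* = 26.2353, p* = 76.5647.
Marginal revenue: MR = 80.5 − 0.3q. Set MR = MC: 80.5 − 0.3q = 58.2 + 0.7q → q_m = 22.3.
Price p_m = 80.5 − 0.15·22.3 = 77.155; MC(q_m) = 58.2 + 0.7·22.3 = 73.81.
Competitive q* = 26.2353, so Δq = 3.9353; wedge = 77.155 − 73.81 = 3.345.
Deadweight loss = ½ × 3.9353 × 3.345 = $6.58 thousand.

$6.58 thousand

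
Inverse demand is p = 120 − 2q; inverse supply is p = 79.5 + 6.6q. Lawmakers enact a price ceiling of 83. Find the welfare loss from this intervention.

75.10

Competitive equilibrium: 120 − 2q = 79.5 + 6.6q → q* = 4.7093, p* = 110.5814.
At the ceiling p = 83, quantity supplied = (83 − 79.5)/6.6 = 0.5303.
Willingness to pay at q' = 0.5303: 120 − 2·0.5303 = 118.9394.
Δq = 4.7093 − 0.5303 = 4.179; wedge = 118.9394 − 83 = 35.9394.
DWL = ½ × 4.179 × 35.9394 = 75.10.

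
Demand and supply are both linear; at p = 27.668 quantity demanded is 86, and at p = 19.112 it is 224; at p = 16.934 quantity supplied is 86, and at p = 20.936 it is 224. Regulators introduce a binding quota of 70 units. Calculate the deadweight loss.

Demand slope = (19.112 − 27.668)/(224 − 86) = −0.062, so p = 33 − 0.062q.
Supply slope = (20.936 − 16.934)/(224 − 86) = 0.029, so p = 14.44 + 0.029q.
Competitive equilibrium: 33 − 0.062q = 14.44 + 0.029q → q* = 203.956, p* = 20.3547.
At q = 70: demand price = 33 − 0.062·70 = 28.66; supply price = 14.44 + 0.029·70 = 16.47.
Δq = 203.956 − 70 = 133.956; wedge = 28.66 − 16.47 = 12.19.
DWL = ½ × 133.956 × 12.19 = 816.46.

816.46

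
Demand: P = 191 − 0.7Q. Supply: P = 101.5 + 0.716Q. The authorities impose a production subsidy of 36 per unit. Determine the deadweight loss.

Competitive equilibrium: 191 − 0.7Q = 101.5 + 0.716Q → Q* = 63.2062, P* = 146.7556.
The subsidy lowers effective supply by 36: P = 65.5 + 0.716Q.
New quantity: 191 − 0.7Q = 65.5 + 0.716Q → Q' = 88.6299.
Overproduction ΔQ = 88.6299 − 63.2062 = 25.4237; wedge = subsidy = 36.
The triangle = ½ × 25.4237 × 36 = 457.63.

457.63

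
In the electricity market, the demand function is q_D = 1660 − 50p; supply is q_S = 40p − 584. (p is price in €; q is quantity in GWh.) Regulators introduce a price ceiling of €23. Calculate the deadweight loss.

In inverse form: demand p = 33.2 − 0.02q, supply p = 14.6 + 0.025q.
Competitive equilibrium: 33.2 − 0.02q = 14.6 + 0.025q → q* = 413.3333, p* = 24.9333.
At the ceiling p = 23, quantity supplied = (23 − 14.6)/0.025 = 336.
Willingness to pay at q' = 336: 33.2 − 0.02·336 = 26.48.
Δq = 413.3333 − 336 = 77.3333; wedge = 26.48 − 23 = 3.48.
The triangle = ½ × 77.3333 × 3.48 = €134.56.

€134.56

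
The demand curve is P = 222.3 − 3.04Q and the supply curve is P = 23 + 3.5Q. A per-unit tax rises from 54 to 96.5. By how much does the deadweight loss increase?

Competitive equilibrium: 222.3 − 3.04Q = 23 + 3.5Q → Q* = 30.474, P* = 129.659.
For a per-unit tax t: ΔQ = t/6.54, so DWL = ½·t·(t/6.54) = t²/13.08.
At t = 54: DWL = 222.936. At t = 96.5: DWL = 711.946.
Increase = 711.946 − 222.936 = 489.01.

489.01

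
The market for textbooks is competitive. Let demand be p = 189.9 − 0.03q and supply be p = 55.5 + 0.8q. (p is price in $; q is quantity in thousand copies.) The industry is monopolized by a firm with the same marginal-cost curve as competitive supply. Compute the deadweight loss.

$13.24 thousand

Competitive equilibrium: 189.9 − 0.03q = 55.5 + 0.8q → q* = 161.9277, p* = 185.0422.
Marginal revenue: MR = 189.9 − 0.06q. Set MR = MC: 189.9 − 0.06q = 55.5 + 0.8q → q_m = 156.2791.
Price p_m = 189.9 − 0.03·156.2791 = 185.2116; MC(q_m) = 55.5 + 0.8·156.2791 = 180.5233.
Competitive q* = 161.9277, so Δq = 5.6486; wedge = 185.2116 − 180.5233 = 4.6883.
The triangle = ½ × 5.6486 × 4.6883 = $13.24 thousand.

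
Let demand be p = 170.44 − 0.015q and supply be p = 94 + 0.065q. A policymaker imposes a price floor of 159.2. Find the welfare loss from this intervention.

Competitive equilibrium: 170.44 − 0.015q = 94 + 0.065q → q* = 955.5, p* = 156.1075.
At the floor p = 159.2, quantity demanded = (170.44 − 159.2)/0.015 = 749.33333.
Sellers' marginal cost at q' = 749.33333: 94 + 0.065·749.33333 = 142.70667.
Δq = 955.5 − 749.33333 = 206.16667; wedge = 159.2 − 142.70667 = 16.49333.
Deadweight loss = ½ × 206.16667 × 16.49333 = 1700.19.

1700.19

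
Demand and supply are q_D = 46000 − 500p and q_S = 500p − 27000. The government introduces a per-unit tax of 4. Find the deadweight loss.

2000

In inverse form: demand p = 92 − 0.002q, supply p = 54 + 0.002q.
Competitive equilibrium: 92 − 0.002q = 54 + 0.002q → q* = 9500, p* = 73.
With the tax, the buyer price exceeds the seller price by 4: (92 − 0.002q) − (54 + 0.002q) = 4 → q' = 8500.
Δq = 9500 − 8500 = 1000; the wedge equals the tax, 4.
The triangle = ½ × 1000 × 4 = 2000.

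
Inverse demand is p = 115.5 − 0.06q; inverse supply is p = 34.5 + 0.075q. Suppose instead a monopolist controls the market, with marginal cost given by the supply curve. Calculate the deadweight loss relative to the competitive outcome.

Competitive equilibrium: 115.5 − 0.06q = 34.5 + 0.075q → q* = 600, p* = 79.5.
Marginal revenue: MR = 115.5 − 0.12q. Set MR = MC: 115.5 − 0.12q = 34.5 + 0.075q → q_m = 415.3846.
Price p_m = 115.5 − 0.06·415.3846 = 90.5769; MC(q_m) = 34.5 + 0.075·415.3846 = 65.6538.
Competitive q* = 600, so Δq = 184.6154; wedge = 90.5769 − 65.6538 = 24.9231.
The triangle = ½ × 184.6154 × 24.9231 = 2300.59.

2300.59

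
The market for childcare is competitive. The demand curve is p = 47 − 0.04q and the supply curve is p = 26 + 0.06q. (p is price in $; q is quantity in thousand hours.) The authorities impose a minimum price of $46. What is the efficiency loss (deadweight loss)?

Competitive equilibrium: 47 − 0.04q = 26 + 0.06q → q* = 210, p* = 38.6.
At the floor p = 46, quantity demanded = (47 − 46)/0.04 = 25.
Sellers' marginal cost at q' = 25: 26 + 0.06·25 = 27.5.
Δq = 210 − 25 = 185; wedge = 46 − 27.5 = 18.5.
Deadweight loss = ½ × 185 × 18.5 = $1711.25 thousand.

$1711.25 thousand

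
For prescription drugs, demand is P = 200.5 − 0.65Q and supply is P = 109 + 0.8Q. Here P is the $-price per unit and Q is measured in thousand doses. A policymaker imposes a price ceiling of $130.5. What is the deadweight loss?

$951.56 thousand

Competitive equilibrium: 200.5 − 0.65Q = 109 + 0.8Q → Q* = 63.1034, P* = 159.4828.
At the ceiling P = 130.5, quantity supplied = (130.5 − 109)/0.8 = 26.875.
Willingness to pay at Q' = 26.875: 200.5 − 0.65·26.875 = 183.0313.
ΔQ = 63.1034 − 26.875 = 36.2284; wedge = 183.0313 − 130.5 = 52.5313.
Welfare loss = ½ × 36.2284 × 52.5313 = $951.56 thousand.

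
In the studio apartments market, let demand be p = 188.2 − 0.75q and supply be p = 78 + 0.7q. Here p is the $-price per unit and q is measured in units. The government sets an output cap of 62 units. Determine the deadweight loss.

Competitive equilibrium: 188.2 − 0.75q = 78 + 0.7q → q* = 76, p* = 131.2.
At q = 62: demand price = 188.2 − 0.75·62 = 141.7; supply price = 78 + 0.7·62 = 121.4.
Δq = 76 − 62 = 14; wedge = 141.7 − 121.4 = 20.3.
The triangle = ½ × 14 × 20.3 = $142.10.

$142.10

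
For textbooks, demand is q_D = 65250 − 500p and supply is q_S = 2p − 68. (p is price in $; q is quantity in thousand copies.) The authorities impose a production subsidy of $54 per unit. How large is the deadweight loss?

$2904.38 thousand

In inverse form: demand p = 130.5 − 0.002q, supply p = 34 + 0.5q.
Competitive equilibrium: 130.5 − 0.002q = 34 + 0.5q → q* = 192.2311, p* = 130.1155.
The subsidy lowers effective supply by 54: p = 0.5q − 20.
New quantity: 130.5 − 0.002q = 0.5q − 20 → q' = 299.8008.
Overproduction Δq = 299.8008 − 192.2311 = 107.5697; wedge = subsidy = 54.
Deadweight loss = ½ × 107.5697 × 54 = $2904.38 thousand.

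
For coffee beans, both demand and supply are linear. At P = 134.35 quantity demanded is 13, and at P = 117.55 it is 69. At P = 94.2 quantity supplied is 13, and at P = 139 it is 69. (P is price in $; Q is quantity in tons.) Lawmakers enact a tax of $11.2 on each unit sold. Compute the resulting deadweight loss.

$57.02

Demand slope = (117.55 − 134.35)/(69 − 13) = −0.3, so P = 138.25 − 0.3Q.
Supply slope = (139 − 94.2)/(69 − 13) = 0.8, so P = 83.8 + 0.8Q.
Competitive equilibrium: 138.25 − 0.3Q = 83.8 + 0.8Q → Q* = 49.5, P* = 123.4.
With the tax, the buyer price exceeds the seller price by 11.2: (138.25 − 0.3Q) − (83.8 + 0.8Q) = 11.2 → Q' = 39.3182.
ΔQ = 49.5 − 39.3182 = 10.1818; the wedge equals the tax, 11.2.
Deadweight loss = ½ × 10.1818 × 11.2 = $57.02.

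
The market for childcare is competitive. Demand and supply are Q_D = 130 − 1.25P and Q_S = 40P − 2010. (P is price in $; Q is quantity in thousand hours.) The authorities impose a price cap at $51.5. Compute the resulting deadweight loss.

$94.70 thousand

In inverse form: demand P = 104 − 0.8Q, supply P = 50.25 + 0.025Q.
Competitive equilibrium: 104 − 0.8Q = 50.25 + 0.025Q → Q* = 65.1515, P* = 51.8788.
At the ceiling P = 51.5, quantity supplied = (51.5 − 50.25)/0.025 = 50.
Willingness to pay at Q' = 50: 104 − 0.8·50 = 64.
ΔQ = 65.1515 − 50 = 15.1515; wedge = 64 − 51.5 = 12.5.
Deadweight loss = ½ × 15.1515 × 12.5 = $94.70 thousand.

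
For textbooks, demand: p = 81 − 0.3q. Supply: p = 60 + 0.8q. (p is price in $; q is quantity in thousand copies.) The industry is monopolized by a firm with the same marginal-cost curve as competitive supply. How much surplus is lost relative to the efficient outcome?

Competitive equilibrium: 81 − 0.3q = 60 + 0.8q → q* = 19.0909, p* = 75.2727.
Marginal revenue: MR = 81 − 0.6q. Set MR = MC: 81 − 0.6q = 60 + 0.8q → q_m = 15.
Price p_m = 81 − 0.3·15 = 76.5; MC(q_m) = 60 + 0.8·15 = 72.
Competitive q* = 19.0909, so Δq = 4.0909; wedge = 76.5 − 72 = 4.5.
DWL = ½ × 4.0909 × 4.5 = $9.20 thousand.

$9.20 thousand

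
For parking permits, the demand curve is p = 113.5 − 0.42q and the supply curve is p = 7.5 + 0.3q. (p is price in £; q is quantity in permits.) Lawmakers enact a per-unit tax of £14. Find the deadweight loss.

Competitive equilibrium: 113.5 − 0.42q = 7.5 + 0.3q → q* = 147.2222, p* = 51.6667.
With the tax, the buyer price exceeds the seller price by 14: (113.5 − 0.42q) − (7.5 + 0.3q) = 14 → q' = 127.7778.
Δq = 147.2222 − 127.7778 = 19.4444; the wedge equals the tax, 14.
The triangle = ½ × 19.4444 × 14 = £136.11.

£136.11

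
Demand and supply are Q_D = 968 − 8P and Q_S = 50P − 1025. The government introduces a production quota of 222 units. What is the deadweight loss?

In inverse form: demand P = 121 − 0.125Q, supply P = 20.5 + 0.02Q.
Competitive equilibrium: 121 − 0.125Q = 20.5 + 0.02Q → Q* = 693.1034, P* = 34.3621.
At Q = 222: demand price = 121 − 0.125·222 = 93.25; supply price = 20.5 + 0.02·222 = 24.94.
ΔQ = 693.1034 − 222 = 471.1034; wedge = 93.25 − 24.94 = 68.31.
DWL = ½ × 471.1034 × 68.31 = 16090.54.

16090.54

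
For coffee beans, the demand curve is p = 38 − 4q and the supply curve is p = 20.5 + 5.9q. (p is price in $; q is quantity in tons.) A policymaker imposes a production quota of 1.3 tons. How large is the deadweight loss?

$1.08

Competitive equilibrium: 38 − 4q = 20.5 + 5.9q → q* = 1.7677, p* = 30.9293.
At q = 1.3: demand price = 38 − 4·1.3 = 32.8; supply price = 20.5 + 5.9·1.3 = 28.17.
Δq = 1.7677 − 1.3 = 0.4677; wedge = 32.8 − 28.17 = 4.63.
DWL = ½ × 0.4677 × 4.63 = $1.08.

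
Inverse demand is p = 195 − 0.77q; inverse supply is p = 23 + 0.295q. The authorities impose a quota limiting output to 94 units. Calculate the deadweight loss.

2426.37

Competitive equilibrium: 195 − 0.77q = 23 + 0.295q → q* = 161.5023, p* = 70.6432.
At q = 94: demand price = 195 − 0.77·94 = 122.62; supply price = 23 + 0.295·94 = 50.73.
Δq = 161.5023 − 94 = 67.5023; wedge = 122.62 − 50.73 = 71.89.
DWL = ½ × 67.5023 × 71.89 = 2426.37.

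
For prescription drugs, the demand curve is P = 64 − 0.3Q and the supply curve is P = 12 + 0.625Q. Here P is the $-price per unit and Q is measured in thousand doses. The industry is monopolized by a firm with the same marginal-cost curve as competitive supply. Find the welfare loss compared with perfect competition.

$87.66 thousand

Competitive equilibrium: 64 − 0.3Q = 12 + 0.625Q → Q* = 56.2162, P* = 47.1351.
Marginal revenue: MR = 64 − 0.6Q. Set MR = MC: 64 − 0.6Q = 12 + 0.625Q → Q_m = 42.449.
Price P_m = 64 − 0.3·42.449 = 51.2653; MC(Q_m) = 12 + 0.625·42.449 = 38.5306.
Competitive Q* = 56.2162, so ΔQ = 13.7672; wedge = 51.2653 − 38.5306 = 12.7347.
Deadweight loss = ½ × 13.7672 × 12.7347 = $87.66 thousand.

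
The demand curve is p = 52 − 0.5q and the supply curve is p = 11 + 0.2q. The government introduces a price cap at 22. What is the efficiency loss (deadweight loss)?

Competitive equilibrium: 52 − 0.5q = 11 + 0.2q → q* = 58.5714, p* = 22.7143.
At the ceiling p = 22, quantity supplied = (22 − 11)/0.2 = 55.
Willingness to pay at q' = 55: 52 − 0.5·55 = 24.5.
Δq = 58.5714 − 55 = 3.5714; wedge = 24.5 − 22 = 2.5.
DWL = ½ × 3.5714 × 2.5 = 4.46.

4.46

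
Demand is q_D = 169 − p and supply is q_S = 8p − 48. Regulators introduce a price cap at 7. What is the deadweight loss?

10540.44

In inverse form: demand p = 169 − q, supply p = 6 + 0.125q.
Competitive equilibrium: 169 − q = 6 + 0.125q → q* = 144.88889, p* = 24.11111.
At the ceiling p = 7, quantity supplied = (7 − 6)/0.125 = 8.
Willingness to pay at q' = 8: 169 − 1·8 = 161.
Δq = 144.88889 − 8 = 136.88889; wedge = 161 − 7 = 154.
Deadweight loss = ½ × 136.88889 × 154 = 10540.44.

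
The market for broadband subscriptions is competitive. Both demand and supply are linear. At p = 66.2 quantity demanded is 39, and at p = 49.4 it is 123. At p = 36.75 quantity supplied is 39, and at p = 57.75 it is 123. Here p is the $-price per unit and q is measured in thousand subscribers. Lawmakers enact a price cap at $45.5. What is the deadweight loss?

$208.54 thousand

Demand slope = (49.4 − 66.2)/(123 − 39) = −0.2, so p = 74 − 0.2q.
Supply slope = (57.75 − 36.75)/(123 − 39) = 0.25, so p = 27 + 0.25q.
Competitive equilibrium: 74 − 0.2q = 27 + 0.25q → q* = 104.4444, p* = 53.1111.
At the ceiling p = 45.5, quantity supplied = (45.5 − 27)/0.25 = 74.
Willingness to pay at q' = 74: 74 − 0.2·74 = 59.2.
Δq = 104.4444 − 74 = 30.4444; wedge = 59.2 − 45.5 = 13.7.
The triangle = ½ × 30.4444 × 13.7 = $208.54 thousand.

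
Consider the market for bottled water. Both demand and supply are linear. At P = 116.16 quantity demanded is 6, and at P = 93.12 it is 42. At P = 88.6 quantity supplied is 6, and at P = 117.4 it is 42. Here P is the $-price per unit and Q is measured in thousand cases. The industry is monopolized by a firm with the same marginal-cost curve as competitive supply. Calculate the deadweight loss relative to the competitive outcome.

Demand slope = (93.12 − 116.16)/(42 − 6) = −0.64, so P = 120 − 0.64Q.
Supply slope = (117.4 − 88.6)/(42 − 6) = 0.8, so P = 83.8 + 0.8Q.
Competitive equilibrium: 120 − 0.64Q = 83.8 + 0.8Q → Q* = 25.1389, P* = 103.9111.
Marginal revenue: MR = 120 − 1.28Q. Set MR = MC: 120 − 1.28Q = 83.8 + 0.8Q → Q_m = 17.4038.
Price P_m = 120 − 0.64·17.4038 = 108.8616; MC(Q_m) = 83.8 + 0.8·17.4038 = 97.723.
Competitive Q* = 25.1389, so ΔQ = 7.7351; wedge = 108.8616 − 97.723 = 11.1386.
Deadweight loss = ½ × 7.7351 × 11.1386 = $43.08 thousand.

$43.08 thousand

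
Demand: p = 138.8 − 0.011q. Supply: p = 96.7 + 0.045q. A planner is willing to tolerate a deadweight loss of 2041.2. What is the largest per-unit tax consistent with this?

Competitive equilibrium: 138.8 − 0.011q = 96.7 + 0.045q → q* = 751.7857, p* = 130.5304.
A tax t gives Δq = t/0.056 and wedge t, so DWL = t²/0.112.
t²/0.112 = 2041.2 → t² = 228.6144 → t = 15.12.

15.12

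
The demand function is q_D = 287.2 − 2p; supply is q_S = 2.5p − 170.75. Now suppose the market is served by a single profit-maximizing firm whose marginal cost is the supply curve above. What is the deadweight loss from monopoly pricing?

In inverse form: demand p = 143.6 − 0.5q, supply p = 68.3 + 0.4q.
Competitive equilibrium: 143.6 − 0.5q = 68.3 + 0.4q → q* = 83.6667, p* = 101.7667.
Marginal revenue: MR = 143.6 − q. Set MR = MC: 143.6 − q = 68.3 + 0.4q → q_m = 53.7857.
Price p_m = 143.6 − 0.5·53.7857 = 116.7072; MC(q_m) = 68.3 + 0.4·53.7857 = 89.8143.
Competitive q* = 83.6667, so Δq = 29.881; wedge = 116.7072 − 89.8143 = 26.8929.
Deadweight loss = ½ × 29.881 × 26.8929 = 401.79.

401.79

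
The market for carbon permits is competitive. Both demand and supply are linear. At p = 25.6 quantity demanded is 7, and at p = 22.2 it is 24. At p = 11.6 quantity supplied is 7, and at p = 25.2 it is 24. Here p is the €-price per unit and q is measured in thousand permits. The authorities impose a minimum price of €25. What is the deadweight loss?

Demand slope = (22.2 − 25.6)/(24 − 7) = −0.2, so p = 27 − 0.2q.
Supply slope = (25.2 − 11.6)/(24 − 7) = 0.8, so p = 6 + 0.8q.
Competitive equilibrium: 27 − 0.2q = 6 + 0.8q → q* = 21, p* = 22.8.
At the floor p = 25, quantity demanded = (27 − 25)/0.2 = 10.
Sellers' marginal cost at q' = 10: 6 + 0.8·10 = 14.
Δq = 21 − 10 = 11; wedge = 25 − 14 = 11.
Welfare loss = ½ × 11 × 11 = €60.50 thousand.

€60.50 thousand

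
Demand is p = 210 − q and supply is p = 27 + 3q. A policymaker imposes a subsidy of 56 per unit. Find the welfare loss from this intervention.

Competitive equilibrium: 210 − q = 27 + 3q → q* = 45.75, p* = 164.25.
The subsidy lowers effective supply by 56: p = 3q − 29.
New quantity: 210 − q = 3q − 29 → q' = 59.75.
Overproduction Δq = 59.75 − 45.75 = 14; wedge = subsidy = 56.
DWL = ½ × 14 × 56 = 392.

392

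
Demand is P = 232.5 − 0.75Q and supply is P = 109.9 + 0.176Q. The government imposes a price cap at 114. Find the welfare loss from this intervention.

Competitive equilibrium: 232.5 − 0.75Q = 109.9 + 0.176Q → Q* = 132.3974, P* = 133.2019.
At the ceiling P = 114, quantity supplied = (114 − 109.9)/0.176 = 23.2955.
Willingness to pay at Q' = 23.2955: 232.5 − 0.75·23.2955 = 215.0284.
ΔQ = 132.3974 − 23.2955 = 109.1019; wedge = 215.0284 − 114 = 101.0284.
Deadweight loss = ½ × 109.1019 × 101.0284 = 5511.20.

5511.20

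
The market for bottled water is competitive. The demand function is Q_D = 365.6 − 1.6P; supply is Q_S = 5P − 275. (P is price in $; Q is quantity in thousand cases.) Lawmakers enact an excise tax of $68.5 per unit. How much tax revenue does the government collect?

$8718.18 thousand

In inverse form: demand P = 228.5 − 0.625Q, supply P = 55 + 0.2Q.
Competitive equilibrium: 228.5 − 0.625Q = 55 + 0.2Q → Q* = 210.303, P* = 97.0606.
With the tax, the buyer price exceeds the seller price by 68.5: (228.5 − 0.625Q) − (55 + 0.2Q) = 68.5 → Q' = 127.2727.
Tax revenue = 68.5 × 127.2727 = $8718.18 thousand.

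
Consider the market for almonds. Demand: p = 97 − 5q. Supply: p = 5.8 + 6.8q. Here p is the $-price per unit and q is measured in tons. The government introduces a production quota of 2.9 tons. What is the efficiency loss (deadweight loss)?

Competitive equilibrium: 97 − 5q = 5.8 + 6.8q → q* = 7.7288, p* = 58.3559.
At q = 2.9: demand price = 97 − 5·2.9 = 82.5; supply price = 5.8 + 6.8·2.9 = 25.52.
Δq = 7.7288 − 2.9 = 4.8288; wedge = 82.5 − 25.52 = 56.98.
Deadweight loss = ½ × 4.8288 × 56.98 = $137.57.

$137.57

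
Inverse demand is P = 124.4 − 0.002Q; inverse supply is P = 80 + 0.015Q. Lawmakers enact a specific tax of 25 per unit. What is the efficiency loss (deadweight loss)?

Competitive equilibrium: 124.4 − 0.002Q = 80 + 0.015Q → Q* = 2611.7647, P* = 119.1765.
With the tax, the buyer price exceeds the seller price by 25: (124.4 − 0.002Q) − (80 + 0.015Q) = 25 → Q' = 1141.1765.
ΔQ = 2611.7647 − 1141.1765 = 1470.5882; the wedge equals the tax, 25.
The triangle = ½ × 1470.5882 × 25 = 18382.35.

18382.35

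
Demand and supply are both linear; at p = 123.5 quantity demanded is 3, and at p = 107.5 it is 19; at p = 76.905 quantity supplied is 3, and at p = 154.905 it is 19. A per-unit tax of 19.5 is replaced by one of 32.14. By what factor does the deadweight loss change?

2.717

Demand slope = (107.5 − 123.5)/(19 − 3) = −1, so p = 126.5 − q.
Supply slope = (154.905 − 76.905)/(19 − 3) = 4.875, so p = 62.28 + 4.875q.
Competitive equilibrium: 126.5 − q = 62.28 + 4.875q → q* = 10.9311, p* = 115.5689.
For a per-unit tax t: Δq = t/5.875, so DWL = ½·t·(t/5.875) = t²/11.75.
At t = 19.5: DWL = 32.362. At t = 32.14: DWL = 87.913.
Ratio = (32.14/19.5)² = 2.717.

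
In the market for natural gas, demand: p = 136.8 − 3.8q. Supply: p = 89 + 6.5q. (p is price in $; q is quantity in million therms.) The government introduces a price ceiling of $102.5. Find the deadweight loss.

Competitive equilibrium: 136.8 − 3.8q = 89 + 6.5q → q* = 4.6408, p* = 119.165.
At the ceiling p = 102.5, quantity supplied = (102.5 − 89)/6.5 = 2.0769.
Willingness to pay at q' = 2.0769: 136.8 − 3.8·2.0769 = 128.9078.
Δq = 4.6408 − 2.0769 = 2.5639; wedge = 128.9078 − 102.5 = 26.4078.
The triangle = ½ × 2.5639 × 26.4078 = $33.85 million.

$33.85 million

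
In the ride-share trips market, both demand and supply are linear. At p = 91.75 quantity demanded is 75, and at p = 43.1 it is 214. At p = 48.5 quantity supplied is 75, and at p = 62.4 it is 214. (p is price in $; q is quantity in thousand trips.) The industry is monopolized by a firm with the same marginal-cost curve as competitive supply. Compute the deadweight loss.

$1260.94 thousand

Demand slope = (43.1 − 91.75)/(214 − 75) = −0.35, so p = 118 − 0.35q.
Supply slope = (62.4 − 48.5)/(214 − 75) = 0.1, so p = 41 + 0.1q.
Competitive equilibrium: 118 − 0.35q = 41 + 0.1q → q* = 171.1111, p* = 58.1111.
Marginal revenue: MR = 118 − 0.7q. Set MR = MC: 118 − 0.7q = 41 + 0.1q → q_m = 96.25.
Price p_m = 118 − 0.35·96.25 = 84.3125; MC(q_m) = 41 + 0.1·96.25 = 50.625.
Competitive q* = 171.1111, so Δq = 74.8611; wedge = 84.3125 − 50.625 = 33.6875.
DWL = ½ × 74.8611 × 33.6875 = $1260.94 thousand.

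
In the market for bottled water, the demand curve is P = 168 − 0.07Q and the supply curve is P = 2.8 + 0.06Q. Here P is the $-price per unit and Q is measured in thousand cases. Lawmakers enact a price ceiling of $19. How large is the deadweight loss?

$65100.04 thousand

Competitive equilibrium: 168 − 0.07Q = 2.8 + 0.06Q → Q* = 1270.7692, P* = 79.0462.
At the ceiling P = 19, quantity supplied = (19 − 2.8)/0.06 = 270.
Willingness to pay at Q' = 270: 168 − 0.07·270 = 149.1.
ΔQ = 1270.7692 − 270 = 1000.7692; wedge = 149.1 − 19 = 130.1.
The triangle = ½ × 1000.7692 × 130.1 = $65100.04 thousand.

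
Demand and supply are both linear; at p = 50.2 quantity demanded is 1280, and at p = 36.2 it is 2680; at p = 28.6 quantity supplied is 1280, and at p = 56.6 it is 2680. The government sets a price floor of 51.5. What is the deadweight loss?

Demand slope = (36.2 − 50.2)/(2680 − 1280) = −0.01, so p = 63 − 0.01q.
Supply slope = (56.6 − 28.6)/(2680 − 1280) = 0.02, so p = 3 + 0.02q.
Competitive equilibrium: 63 − 0.01q = 3 + 0.02q → q* = 2000, p* = 43.
At the floor p = 51.5, quantity demanded = (63 − 51.5)/0.01 = 1150.
Sellers' marginal cost at q' = 1150: 3 + 0.02·1150 = 26.
Δq = 2000 − 1150 = 850; wedge = 51.5 − 26 = 25.5.
Deadweight loss = ½ × 850 × 25.5 = 10837.50.

10837.50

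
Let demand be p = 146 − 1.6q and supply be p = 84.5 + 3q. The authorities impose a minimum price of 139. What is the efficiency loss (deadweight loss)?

Competitive equilibrium: 146 − 1.6q = 84.5 + 3q → q* = 13.3696, p* = 124.6087.
At the floor p = 139, quantity demanded = (146 − 139)/1.6 = 4.375.
Sellers' marginal cost at q' = 4.375: 84.5 + 3·4.375 = 97.625.
Δq = 13.3696 − 4.375 = 8.9946; wedge = 139 − 97.625 = 41.375.
DWL = ½ × 8.9946 × 41.375 = 186.08.

186.08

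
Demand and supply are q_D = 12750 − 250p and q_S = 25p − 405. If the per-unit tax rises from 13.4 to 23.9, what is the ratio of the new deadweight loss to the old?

In inverse form: demand p = 51 − 0.004q, supply p = 16.2 + 0.04q.
Competitive equilibrium: 51 − 0.004q = 16.2 + 0.04q → q* = 790.9091, p* = 47.8364.
For a per-unit tax t: Δq = t/0.044, so DWL = ½·t·(t/0.044) = t²/0.088.
At t = 13.4: DWL = 2040.455. At t = 23.9: DWL = 6491.023.
Ratio = (23.9/13.4)² = 3.181.

3.181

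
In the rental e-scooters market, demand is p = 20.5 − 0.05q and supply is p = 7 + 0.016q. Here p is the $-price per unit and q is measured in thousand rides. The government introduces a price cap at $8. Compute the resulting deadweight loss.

$665.84 thousand

Competitive equilibrium: 20.5 − 0.05q = 7 + 0.016q → q* = 204.5455, p* = 10.2727.
At the ceiling p = 8, quantity supplied = (8 − 7)/0.016 = 62.5.
Willingness to pay at q' = 62.5: 20.5 − 0.05·62.5 = 17.375.
Δq = 204.5455 − 62.5 = 142.0455; wedge = 17.375 − 8 = 9.375.
The triangle = ½ × 142.0455 × 9.375 = $665.84 thousand.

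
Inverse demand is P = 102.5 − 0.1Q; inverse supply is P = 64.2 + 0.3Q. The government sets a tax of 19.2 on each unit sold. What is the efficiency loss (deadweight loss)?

460.80

Competitive equilibrium: 102.5 − 0.1Q = 64.2 + 0.3Q → Q* = 95.75, P* = 92.925.
With the tax, the buyer price exceeds the seller price by 19.2: (102.5 − 0.1Q) − (64.2 + 0.3Q) = 19.2 → Q' = 47.75.
ΔQ = 95.75 − 47.75 = 48; the wedge equals the tax, 19.2.
Deadweight loss = ½ × 48 × 19.2 = 460.80.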